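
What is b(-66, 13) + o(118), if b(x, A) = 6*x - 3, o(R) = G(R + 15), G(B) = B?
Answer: -266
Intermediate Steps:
o(R) = 15 + R (o(R) = R + 15 = 15 + R)
b(x, A) = -3 + 6*x
b(-66, 13) + o(118) = (-3 + 6*(-66)) + (15 + 118) = (-3 - 396) + 133 = -399 + 133 = -266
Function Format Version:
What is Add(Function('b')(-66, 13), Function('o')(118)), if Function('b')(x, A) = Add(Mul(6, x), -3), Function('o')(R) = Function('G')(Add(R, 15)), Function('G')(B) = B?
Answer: -266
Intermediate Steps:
Function('o')(R) = Add(15, R) (Function('o')(R) = Add(R, 15) = Add(15, R))
Function('b')(x, A) = Add(-3, Mul(6, x))
Add(Function('b')(-66, 13), Function('o')(118)) = Add(Add(-3, Mul(6, -66)), Add(15, 118)) = Add(Add(-3, -396), 133) = Add(-399, 133) = -266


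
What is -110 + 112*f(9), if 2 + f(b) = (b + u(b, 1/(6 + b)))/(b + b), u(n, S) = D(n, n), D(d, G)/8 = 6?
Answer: 62/3 ≈ 20.667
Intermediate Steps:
D(d, G) = 48 (D(d, G) = 8*6 = 48)
u(n, S) = 48
f(b) = -2 + (48 + b)/(2*b) (f(b) = -2 + (b + 48)/(b + b) = -2 + (48 + b)/((2*b)) = -2 + (48 + b)*(1/(2*b)) = -2 + (48 + b)/(2*b))
-110 + 112*f(9) = -110 + 112*(-3/2 + 24/9) = -110 + 112*(-3/2 + 24*(1/9)) = -110 + 112*(-3/2 + 8/3) = -110 + 112*(7/6) = -110 + 392/3 = 62/3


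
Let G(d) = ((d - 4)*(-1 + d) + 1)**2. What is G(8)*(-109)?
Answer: -91669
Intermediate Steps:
G(d) = (1 + (-1 + d)*(-4 + d))**2 (G(d) = ((-4 + d)*(-1 + d) + 1)**2 = ((-1 + d)*(-4 + d) + 1)**2 = (1 + (-1 + d)*(-4 + d))**2)
G(8)*(-109) = (5 + 8**2 - 5*8)**2*(-109) = (5 + 64 - 40)**2*(-109) = 29**2*(-109) = 841*(-109) = -91669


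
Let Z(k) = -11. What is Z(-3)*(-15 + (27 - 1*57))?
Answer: 495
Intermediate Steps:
Z(-3)*(-15 + (27 - 1*57)) = -11*(-15 + (27 - 1*57)) = -11*(-15 + (27 - 57)) = -11*(-15 - 30) = -11*(-45) = 495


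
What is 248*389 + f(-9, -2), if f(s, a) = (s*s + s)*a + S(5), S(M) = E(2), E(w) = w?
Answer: 96330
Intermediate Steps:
S(M) = 2
f(s, a) = 2 + a*(s + s**2) (f(s, a) = (s*s + s)*a + 2 = (s**2 + s)*a + 2 = (s + s**2)*a + 2 = a*(s + s**2) + 2 = 2 + a*(s + s**2))
248*389 + f(-9, -2) = 248*389 + (2 - 2*(-9) - 2*(-9)**2) = 96472 + (2 + 18 - 2*81) = 96472 + (2 + 18 - 162) = 96472 - 142 = 96330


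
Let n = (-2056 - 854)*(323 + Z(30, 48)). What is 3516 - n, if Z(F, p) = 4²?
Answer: 990006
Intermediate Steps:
Z(F, p) = 16
n = -986490 (n = (-2056 - 854)*(323 + 16) = -2910*339 = -986490)
3516 - n = 3516 - 1*(-986490) = 3516 + 986490 = 990006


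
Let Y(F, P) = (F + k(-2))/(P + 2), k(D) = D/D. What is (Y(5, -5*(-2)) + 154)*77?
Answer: 23793/2 ≈ 11897.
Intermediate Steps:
k(D) = 1
Y(F, P) = (1 + F)/(2 + P) (Y(F, P) = (F + 1)/(P + 2) = (1 + F)/(2 + P))
(Y(5, -5*(-2)) + 154)*77 = ((1 + 5)/(2 - 5*(-2)) + 154)*77 = (6/(2 + 10) + 154)*77 = (6/12 + 154)*77 = ((1/12)*6 + 154)*77 = (½ + 154)*77 = (309/2)*77 = 23793/2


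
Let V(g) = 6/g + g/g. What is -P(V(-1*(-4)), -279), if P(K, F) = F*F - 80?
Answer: -77761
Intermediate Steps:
V(g) = 1 + 6/g (V(g) = 6/g + 1 = 1 + 6/g)
P(K, F) = -80 + F**2 (P(K, F) = F**2 - 80 = -80 + F**2)
-P(V(-1*(-4)), -279) = -(-80 + (-279)**2) = -(-80 + 77841) = -1*77761 = -77761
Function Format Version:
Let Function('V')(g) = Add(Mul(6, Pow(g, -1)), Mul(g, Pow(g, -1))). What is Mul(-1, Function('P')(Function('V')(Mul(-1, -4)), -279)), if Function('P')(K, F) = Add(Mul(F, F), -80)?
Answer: -77761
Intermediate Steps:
Function('V')(g) = Add(1, Mul(6, Pow(g, -1))) (Function('V')(g) = Add(Mul(6, Pow(g, -1)), 1) = Add(1, Mul(6, Pow(g, -1))))
Function('P')(K, F) = Add(-80, Pow(F, 2)) (Function('P')(K, F) = Add(Pow(F, 2), -80) = Add(-80, Pow(F, 2)))
Mul(-1, Function('P')(Function('V')(Mul(-1, -4)), -279)) = Mul(-1, Add(-80, Pow(-279, 2))) = Mul(-1, Add(-80, 77841)) = Mul(-1, 77761) = -77761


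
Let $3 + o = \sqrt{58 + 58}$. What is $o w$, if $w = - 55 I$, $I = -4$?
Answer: $-660 + 440 \sqrt{29} \approx 1709.5$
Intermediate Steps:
$w = 220$ ($w = \left(-55\right) \left(-4\right) = 220$)
$o = -3 + 2 \sqrt{29}$ ($o = -3 + \sqrt{58 + 58} = -3 + \sqrt{116} = -3 + 2 \sqrt{29} \approx 7.7703$)
$o w = \left(-3 + 2 \sqrt{29}\right) 220 = -660 + 440 \sqrt{29}$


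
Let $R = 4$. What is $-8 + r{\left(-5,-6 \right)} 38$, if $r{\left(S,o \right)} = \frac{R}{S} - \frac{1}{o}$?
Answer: $- \frac{481}{15} \approx -32.067$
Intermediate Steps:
$r{\left(S,o \right)} = - \frac{1}{o} + \frac{4}{S}$ ($r{\left(S,o \right)} = \frac{4}{S} - \frac{1}{o} = - \frac{1}{o} + \frac{4}{S}$)
$-8 + r{\left(-5,-6 \right)} 38 = -8 + \left(- \frac{1}{-6} + \frac{4}{-5}\right) 38 = -8 + \left(\left(-1\right) \left(- \frac{1}{6}\right) + 4 \left(- \frac{1}{5}\right)\right) 38 = -8 + \left(\frac{1}{6} - \frac{4}{5}\right) 38 = -8 - \frac{361}{15} = - \frac{481}{15}$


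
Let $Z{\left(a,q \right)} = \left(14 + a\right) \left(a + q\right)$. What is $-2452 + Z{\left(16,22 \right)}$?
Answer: $-1312$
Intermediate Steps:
$-2452 + Z{\left(16,22 \right)} = -2452 + \left(16^{2} + 14 \cdot 16 + 14 \cdot 22 + 16 \cdot 22\right) = -2452 + \left(256 + 224 + 308 + 352\right) = -2452 + 1140 = -1312$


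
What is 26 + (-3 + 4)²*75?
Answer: 101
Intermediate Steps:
26 + (-3 + 4)²*75 = 26 + 1²*75 = 26 + 1*75 = 26 + 75 = 101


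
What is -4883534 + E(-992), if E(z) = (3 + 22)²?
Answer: -4882909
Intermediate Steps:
E(z) = 625 (E(z) = 25² = 625)
-4883534 + E(-992) = -4883534 + 625 = -4882909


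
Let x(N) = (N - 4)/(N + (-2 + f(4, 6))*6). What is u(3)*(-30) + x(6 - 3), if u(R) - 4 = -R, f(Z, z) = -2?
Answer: -629/21 ≈ -29.952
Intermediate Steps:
u(R) = 4 - R
x(N) = (-4 + N)/(-24 + N) (x(N) = (N - 4)/(N + (-2 - 2)*6) = (-4 + N)/(N - 4*6) = (-4 + N)/(N - 24) = (-4 + N)/(-24 + N))
u(3)*(-30) + x(6 - 3) = (4 - 1*3)*(-30) + (-4 + (6 - 3))/(-24 + (6 - 3)) = (4 - 3)*(-30) + (-4 + 3)/(-24 + 3) = 1*(-30) - 1/(-21) = -30 - 1/21*(-1) = -30 + 1/21 = -629/21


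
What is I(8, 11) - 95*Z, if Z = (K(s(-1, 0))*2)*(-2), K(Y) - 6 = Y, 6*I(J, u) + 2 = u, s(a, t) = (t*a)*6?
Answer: 4563/2 ≈ 2281.5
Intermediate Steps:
s(a, t) = 6*a*t (s(a, t) = (a*t)*6 = 6*a*t)
I(J, u) = -1/3 + u/6
K(Y) = 6 + Y
Z = -24 (Z = ((6 + 6*(-1)*0)*2)*(-2) = ((6 + 0)*2)*(-2) = (6*2)*(-2) = 12*(-2) = -24)
I(8, 11) - 95*Z = (-1/3 + (1/6)*11) - 95*(-24) = (-1/3 + 11/6) + 2280 = 3/2 + 2280 = 4563/2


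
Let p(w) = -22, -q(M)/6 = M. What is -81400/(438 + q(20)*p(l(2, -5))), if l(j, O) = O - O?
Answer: -40700/1539 ≈ -26.446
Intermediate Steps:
l(j, O) = 0
q(M) = -6*M
-81400/(438 + q(20)*p(l(2, -5))) = -81400/(438 - 6*20*(-22)) = -81400/(438 - 120*(-22)) = -81400/(438 + 2640) = -81400/3078 = -81400*1/3078 = -40700/1539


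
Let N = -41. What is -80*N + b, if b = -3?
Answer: 3277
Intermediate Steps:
-80*N + b = -80*(-41) - 3 = 3280 - 3 = 3277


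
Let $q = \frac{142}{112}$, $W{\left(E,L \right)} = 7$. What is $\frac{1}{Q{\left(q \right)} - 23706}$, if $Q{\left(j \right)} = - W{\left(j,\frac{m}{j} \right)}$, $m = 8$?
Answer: $- \frac{1}{23713} \approx -4.2171 \cdot 10^{-5}$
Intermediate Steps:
$q = \frac{71}{56}$ ($q = 142 \cdot \frac{1}{112} = \frac{71}{56} \approx 1.2679$)
$Q{\left(j \right)} = -7$ ($Q{\left(j \right)} = \left(-1\right) 7 = -7$)
$\frac{1}{Q{\left(q \right)} - 23706} = \frac{1}{-7 - 23706} = \frac{1}{-23713} = - \frac{1}{23713}$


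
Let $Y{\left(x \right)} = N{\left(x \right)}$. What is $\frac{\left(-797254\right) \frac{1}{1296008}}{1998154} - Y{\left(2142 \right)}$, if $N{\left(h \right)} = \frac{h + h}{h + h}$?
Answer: $- \frac{1294812183243}{1294811784616} \approx -1.0$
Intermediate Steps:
$N{\left(h \right)} = 1$ ($N{\left(h \right)} = \frac{2 h}{2 h} = 2 h \frac{1}{2 h} = 1$)
$Y{\left(x \right)} = 1$
$\frac{\left(-797254\right) \frac{1}{1296008}}{1998154} - Y{\left(2142 \right)} = \frac{\left(-797254\right) \frac{1}{1296008}}{1998154} - 1 = \left(-797254\right) \frac{1}{1296008} \cdot \frac{1}{1998154} - 1 = \left(- \frac{398627}{648004}\right) \frac{1}{1998154} - 1 = - \frac{398627}{1294811784616} - 1 = - \frac{1294812183243}{1294811784616}$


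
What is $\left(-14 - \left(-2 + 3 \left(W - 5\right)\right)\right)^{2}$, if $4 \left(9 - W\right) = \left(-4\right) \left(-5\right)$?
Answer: $81$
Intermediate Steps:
$W = 4$ ($W = 9 - \frac{\left(-4\right) \left(-5\right)}{4} = 9 - 5 = 4$)
$\left(-14 - \left(-2 + 3 \left(W - 5\right)\right)\right)^{2} = \left(-14 + \left(\left(6 - 4\right) - 3 \left(4 - 5\right)\right)\right)^{2} = \left(-14 + \left(2 - -3\right)\right)^{2} = \left(-14 + \left(2 + 3\right)\right)^{2} = \left(-14 + 5\right)^{2} = \left(-9\right)^{2} = 81$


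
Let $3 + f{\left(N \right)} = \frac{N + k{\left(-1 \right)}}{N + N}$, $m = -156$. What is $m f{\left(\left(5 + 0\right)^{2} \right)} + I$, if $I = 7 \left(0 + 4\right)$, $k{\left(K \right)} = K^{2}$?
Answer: $\frac{10372}{25} \approx 414.88$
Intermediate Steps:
$I = 28$ ($I = 7 \cdot 4 = 28$)
$f{\left(N \right)} = -3 + \frac{1 + N}{2 N}$ ($f{\left(N \right)} = -3 + \frac{N + \left(-1\right)^{2}}{N + N} = -3 + \frac{N + 1}{2 N} = -3 + \left(1 + N\right) \frac{1}{2 N} = -3 + \frac{1 + N}{2 N}$)
$m f{\left(\left(5 + 0\right)^{2} \right)} + I = - 156 \frac{1 - 5 \left(5 + 0\right)^{2}}{2 \left(5 + 0\right)^{2}} + 28 = - 156 \frac{1 - 5 \cdot 5^{2}}{2 \cdot 5^{2}} + 28 = - 156 \frac{1 - 125}{2 \cdot 25} + 28 = - 156 \cdot \frac{1}{2} \cdot \frac{1}{25} \left(1 - 125\right) + 28 = - 156 \cdot \frac{1}{2} \cdot \frac{1}{25} \left(-124\right) + 28 = \left(-156\right) \left(- \frac{62}{25}\right) + 28 = \frac{9672}{25} + 28 = \frac{10372}{25}$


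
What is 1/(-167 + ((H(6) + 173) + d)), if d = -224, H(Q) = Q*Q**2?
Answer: -1/2 ≈ -0.50000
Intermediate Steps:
H(Q) = Q**3
1/(-167 + ((H(6) + 173) + d)) = 1/(-167 + ((6**3 + 173) - 224)) = 1/(-167 + ((216 + 173) - 224)) = 1/(-167 + (389 - 224)) = 1/(-167 + 165) = 1/(-2) = -1/2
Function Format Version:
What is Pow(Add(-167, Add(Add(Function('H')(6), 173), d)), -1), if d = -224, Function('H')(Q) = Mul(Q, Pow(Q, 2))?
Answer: Rational(-1, 2) ≈ -0.50000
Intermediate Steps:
Function('H')(Q) = Pow(Q, 3)
Pow(Add(-167, Add(Add(Function('H')(6), 173), d)), -1) = Pow(Add(-167, Add(Add(Pow(6, 3), 173), -224)), -1) = Pow(Add(-167, Add(Add(216, 173), -224)), -1) = Pow(Add(-167, Add(389, -224)), -1) = Pow(Add(-167, 165), -1) = Pow(-2, -1) = Rational(-1, 2)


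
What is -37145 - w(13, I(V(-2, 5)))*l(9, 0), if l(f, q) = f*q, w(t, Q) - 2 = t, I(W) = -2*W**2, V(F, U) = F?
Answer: -37145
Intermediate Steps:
w(t, Q) = 2 + t
-37145 - w(13, I(V(-2, 5)))*l(9, 0) = -37145 - (2 + 13)*9*0 = -37145 - 15*0 = -37145 - 1*0 = -37145 + 0 = -37145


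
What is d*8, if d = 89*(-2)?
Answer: -1424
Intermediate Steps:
d = -178
d*8 = -178*8 = -1424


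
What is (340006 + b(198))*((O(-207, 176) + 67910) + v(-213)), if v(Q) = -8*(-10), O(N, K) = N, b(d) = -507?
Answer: 23012260717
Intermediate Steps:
v(Q) = 80
(340006 + b(198))*((O(-207, 176) + 67910) + v(-213)) = (340006 - 507)*((-207 + 67910) + 80) = 339499*(67703 + 80) = 339499*67783 = 23012260717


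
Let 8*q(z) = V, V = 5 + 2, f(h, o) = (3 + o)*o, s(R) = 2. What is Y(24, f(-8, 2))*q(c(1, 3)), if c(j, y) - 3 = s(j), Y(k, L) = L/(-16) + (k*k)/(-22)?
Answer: -16513/704 ≈ -23.456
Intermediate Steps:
f(h, o) = o*(3 + o)
Y(k, L) = -L/16 - k**2/22 (Y(k, L) = L*(-1/16) + k**2*(-1/22) = -L/16 - k**2/22)
c(j, y) = 5 (c(j, y) = 3 + 2 = 5)
V = 7
q(z) = 7/8 (q(z) = (1/8)*7 = 7/8)
Y(24, f(-8, 2))*q(c(1, 3)) = (-(3 + 2)/8 - 1/22*24**2)*(7/8) = (-5/8 - 1/22*576)*(7/8) = (-1/16*10 - 288/11)*(7/8) = (-5/8 - 288/11)*(7/8) = -2359/88*7/8 = -16513/704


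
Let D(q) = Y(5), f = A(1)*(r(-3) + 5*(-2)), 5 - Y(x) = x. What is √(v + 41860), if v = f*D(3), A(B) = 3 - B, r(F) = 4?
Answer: 2*√10465 ≈ 204.60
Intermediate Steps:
Y(x) = 5 - x
f = -12 (f = (3 - 1*1)*(4 + 5*(-2)) = (3 - 1)*(4 - 10) = 2*(-6) = -12)
D(q) = 0 (D(q) = 5 - 1*5 = 5 - 5 = 0)
v = 0 (v = -12*0 = 0)
√(v + 41860) = √(0 + 41860) = √41860 = 2*√10465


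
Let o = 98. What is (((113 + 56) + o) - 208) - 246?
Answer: -187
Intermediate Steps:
(((113 + 56) + o) - 208) - 246 = (((113 + 56) + 98) - 208) - 246 = ((169 + 98) - 208) - 246 = (267 - 208) - 246 = 59 - 246 = -187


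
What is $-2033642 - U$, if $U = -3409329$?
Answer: $1375687$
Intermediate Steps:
$-2033642 - U = -2033642 - -3409329 = -2033642 + 3409329 = 1375687$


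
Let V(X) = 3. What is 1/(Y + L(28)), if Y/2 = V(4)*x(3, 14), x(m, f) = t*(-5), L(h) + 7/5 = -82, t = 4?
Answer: -5/1017 ≈ -0.0049164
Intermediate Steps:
L(h) = -417/5 (L(h) = -7/5 - 82 = -417/5)
x(m, f) = -20 (x(m, f) = 4*(-5) = -20)
Y = -120 (Y = 2*(3*(-20)) = 2*(-60) = -120)
1/(Y + L(28)) = 1/(-120 - 417/5) = 1/(-1017/5) = -5/1017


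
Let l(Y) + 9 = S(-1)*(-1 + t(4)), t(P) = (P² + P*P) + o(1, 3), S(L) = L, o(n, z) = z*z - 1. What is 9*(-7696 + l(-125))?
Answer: -69696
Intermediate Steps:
o(n, z) = -1 + z² (o(n, z) = z² - 1 = -1 + z²)
t(P) = 8 + 2*P² (t(P) = (P² + P*P) + (-1 + 3²) = (P² + P²) + (-1 + 9) = 2*P² + 8 = 8 + 2*P²)
l(Y) = -48 (l(Y) = -9 - (-1 + (8 + 2*4²)) = -9 - (-1 + (8 + 2*16)) = -9 - (-1 + (8 + 32)) = -9 - (-1 + 40) = -9 - 1*39 = -9 - 39 = -48)
9*(-7696 + l(-125)) = 9*(-7696 - 48) = 9*(-7744) = -69696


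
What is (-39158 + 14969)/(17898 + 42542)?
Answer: -24189/60440 ≈ -0.40022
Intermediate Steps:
(-39158 + 14969)/(17898 + 42542) = -24189/60440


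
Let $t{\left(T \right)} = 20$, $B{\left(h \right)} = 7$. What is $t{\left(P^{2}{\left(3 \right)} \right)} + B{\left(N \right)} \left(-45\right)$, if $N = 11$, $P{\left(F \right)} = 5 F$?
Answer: $-295$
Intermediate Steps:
$t{\left(P^{2}{\left(3 \right)} \right)} + B{\left(N \right)} \left(-45\right) = 20 + 7 \left(-45\right) = 20 - 315 = -295$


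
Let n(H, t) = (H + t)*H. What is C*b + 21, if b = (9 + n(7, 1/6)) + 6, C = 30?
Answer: 1976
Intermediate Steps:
n(H, t) = H*(H + t)
b = 391/6 (b = (9 + 7*(7 + 1/6)) + 6 = (9 + 7*(7 + ⅙)) + 6 = (9 + 7*(43/6)) + 6 = (9 + 301/6) + 6 = 355/6 + 6 = 391/6 ≈ 65.167)
C*b + 21 = 30*(391/6) + 21 = 1955 + 21 = 1976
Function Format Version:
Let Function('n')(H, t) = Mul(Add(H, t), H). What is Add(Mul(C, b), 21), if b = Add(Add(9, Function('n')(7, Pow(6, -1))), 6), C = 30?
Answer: 1976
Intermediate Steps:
Function('n')(H, t) = Mul(H, Add(H, t))
b = Rational(391, 6) (b = Add(Add(9, Mul(7, Add(7, Pow(6, -1)))), 6) = Add(Add(9, Mul(7, Add(7, Rational(1, 6)))), 6) = Add(Add(9, Mul(7, Rational(43, 6))), 6) = Add(Add(9, Rational(301, 6)), 6) = Add(Rational(355, 6), 6) = Rational(391, 6) ≈ 65.167)
Add(Mul(C, b), 21) = Add(Mul(30, Rational(391, 6)), 21) = Add(1955, 21) = 1976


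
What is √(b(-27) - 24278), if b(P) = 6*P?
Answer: 2*I*√6110 ≈ 156.33*I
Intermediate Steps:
√(b(-27) - 24278) = √(6*(-27) - 24278) = √(-162 - 24278) = √(-24440) = 2*I*√6110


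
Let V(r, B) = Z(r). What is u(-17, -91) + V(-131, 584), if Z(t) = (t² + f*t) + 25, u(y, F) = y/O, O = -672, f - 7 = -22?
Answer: 12869489/672 ≈ 19151.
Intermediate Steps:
f = -15 (f = 7 - 22 = -15)
u(y, F) = -y/672 (u(y, F) = y/(-672) = y*(-1/672) = -y/672)
Z(t) = 25 + t² - 15*t (Z(t) = (t² - 15*t) + 25 = 25 + t² - 15*t)
V(r, B) = 25 + r² - 15*r
u(-17, -91) + V(-131, 584) = -1/672*(-17) + (25 + (-131)² - 15*(-131)) = 17/672 + (25 + 17161 + 1965) = 17/672 + 19151 = 12869489/672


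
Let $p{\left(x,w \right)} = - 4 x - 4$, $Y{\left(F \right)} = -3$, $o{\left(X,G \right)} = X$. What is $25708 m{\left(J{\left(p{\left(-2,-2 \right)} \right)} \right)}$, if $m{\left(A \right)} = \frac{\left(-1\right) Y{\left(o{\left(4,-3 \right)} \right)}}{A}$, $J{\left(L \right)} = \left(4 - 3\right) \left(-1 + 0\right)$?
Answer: $-77124$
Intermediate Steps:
$p{\left(x,w \right)} = -4 - 4 x$
$J{\left(L \right)} = -1$ ($J{\left(L \right)} = 1 \left(-1\right) = -1$)
$m{\left(A \right)} = \frac{3}{A}$ ($m{\left(A \right)} = \frac{\left(-1\right) \left(-3\right)}{A} = \frac{3}{A}$)
$25708 m{\left(J{\left(p{\left(-2,-2 \right)} \right)} \right)} = 25708 \frac{3}{-1} = 25708 \cdot 3 \left(-1\right) = 25708 \left(-3\right) = -77124$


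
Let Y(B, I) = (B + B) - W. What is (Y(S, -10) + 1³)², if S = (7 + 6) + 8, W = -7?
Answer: 2500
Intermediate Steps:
S = 21 (S = 13 + 8 = 21)
Y(B, I) = 7 + 2*B (Y(B, I) = (B + B) - 1*(-7) = 2*B + 7 = 7 + 2*B)
(Y(S, -10) + 1³)² = ((7 + 2*21) + 1³)² = ((7 + 42) + 1)² = (49 + 1)² = 50² = 2500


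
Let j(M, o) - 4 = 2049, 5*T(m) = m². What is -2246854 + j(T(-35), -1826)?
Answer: -2244801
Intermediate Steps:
T(m) = m²/5
j(M, o) = 2053 (j(M, o) = 4 + 2049 = 2053)
-2246854 + j(T(-35), -1826) = -2246854 + 2053 = -2244801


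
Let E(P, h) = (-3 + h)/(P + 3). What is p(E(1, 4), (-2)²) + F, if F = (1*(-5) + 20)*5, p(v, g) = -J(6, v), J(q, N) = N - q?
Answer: 323/4 ≈ 80.750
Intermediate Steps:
E(P, h) = (-3 + h)/(3 + P)
p(v, g) = 6 - v (p(v, g) = -(v - 1*6) = -(v - 6) = -(-6 + v) = 6 - v)
F = 75 (F = (-5 + 20)*5 = 15*5 = 75)
p(E(1, 4), (-2)²) + F = (6 - (-3 + 4)/(3 + 1)) + 75 = (6 - 1/4) + 75 = (6 - 1*¼) + 75 = (6 - ¼) + 75 = 23/4 + 75 = 323/4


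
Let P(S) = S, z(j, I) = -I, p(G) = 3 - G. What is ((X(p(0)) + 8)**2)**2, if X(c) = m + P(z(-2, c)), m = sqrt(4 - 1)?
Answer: (5 + sqrt(3))**4 ≈ 2053.9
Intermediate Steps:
m = sqrt(3) ≈ 1.7320
X(c) = sqrt(3) - c
((X(p(0)) + 8)**2)**2 = (((sqrt(3) - (3 - 1*0)) + 8)**2)**2 = (((sqrt(3) - (3 + 0)) + 8)**2)**2 = (((sqrt(3) - 1*3) + 8)**2)**2 = (((sqrt(3) - 3) + 8)**2)**2 = (((-3 + sqrt(3)) + 8)**2)**2 = ((5 + sqrt(3))**2)**2 = (5 + sqrt(3))**4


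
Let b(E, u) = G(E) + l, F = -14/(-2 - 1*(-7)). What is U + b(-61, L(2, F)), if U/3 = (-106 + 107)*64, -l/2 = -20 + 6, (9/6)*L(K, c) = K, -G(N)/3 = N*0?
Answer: 220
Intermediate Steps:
F = -14/5 (F = -14/(-2 + 7) = -14/5 ≈ -2.8000)
G(N) = 0 (G(N) = -3*N*0 = -3*0 = 0)
L(K, c) = 2*K/3
l = 28 (l = -2*(-20 + 6) = -2*(-14) = 28)
U = 192 (U = 3*((-106 + 107)*64) = 3*(1*64) = 3*64 = 192)
b(E, u) = 28 (b(E, u) = 0 + 28 = 28)
U + b(-61, L(2, F)) = 192 + 28 = 220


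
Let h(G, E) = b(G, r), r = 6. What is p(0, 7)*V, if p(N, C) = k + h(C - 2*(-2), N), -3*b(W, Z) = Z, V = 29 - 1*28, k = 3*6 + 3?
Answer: 19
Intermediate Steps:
k = 21 (k = 18 + 3 = 21)
V = 1 (V = 29 - 28 = 1)
b(W, Z) = -Z/3
h(G, E) = -2 (h(G, E) = -1/3*6 = -2)
p(N, C) = 19 (p(N, C) = 21 - 2 = 19)
p(0, 7)*V = 19*1 = 19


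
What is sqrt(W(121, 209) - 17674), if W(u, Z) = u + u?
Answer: 2*I*sqrt(4358) ≈ 132.03*I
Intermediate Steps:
W(u, Z) = 2*u
sqrt(W(121, 209) - 17674) = sqrt(2*121 - 17674) = sqrt(242 - 17674) = sqrt(-17432) = 2*I*sqrt(4358)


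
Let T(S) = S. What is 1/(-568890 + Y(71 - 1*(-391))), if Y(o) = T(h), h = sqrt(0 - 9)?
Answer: -63210/35959536901 - I/107878610703 ≈ -1.7578e-6 - 9.2697e-12*I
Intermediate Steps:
h = 3*I (h = sqrt(-9) = 3*I ≈ 3.0*I)
Y(o) = 3*I
1/(-568890 + Y(71 - 1*(-391))) = 1/(-568890 + 3*I) = (-568890 - 3*I)/323635832109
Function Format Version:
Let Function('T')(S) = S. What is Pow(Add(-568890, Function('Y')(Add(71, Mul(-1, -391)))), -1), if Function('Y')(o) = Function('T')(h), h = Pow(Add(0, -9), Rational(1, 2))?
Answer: Add(Rational(-63210, 35959536901), Mul(Rational(-1, 107878610703), I)) ≈ Add(-1.7578e-6, Mul(-9.2697e-12, I))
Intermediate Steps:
h = Mul(3, I) (h = Pow(-9, Rational(1, 2)) = Mul(3, I) ≈ Mul(3.0000, I))
Function('Y')(o) = Mul(3, I)
Pow(Add(-568890, Function('Y')(Add(71, Mul(-1, -391)))), -1) = Pow(Add(-568890, Mul(3, I)), -1) = Mul(Rational(1, 323635832109), Add(-568890, Mul(-3, I)))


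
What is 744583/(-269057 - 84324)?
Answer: -106369/50483 ≈ -2.1070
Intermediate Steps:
744583/(-269057 - 84324) = 744583/(-353381) = 744583*(-1/353381) = -106369/50483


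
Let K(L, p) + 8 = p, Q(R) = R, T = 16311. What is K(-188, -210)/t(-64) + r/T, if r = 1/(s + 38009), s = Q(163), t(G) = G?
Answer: 16966490165/4980987936 ≈ 3.4063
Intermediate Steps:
s = 163
K(L, p) = -8 + p
r = 1/38172 (r = 1/(163 + 38009) = 1/38172 ≈ 2.6197e-5)
K(-188, -210)/t(-64) + r/T = (-8 - 210)/(-64) + (1/38172)/16311 = -218*(-1/64) + (1/38172)*(1/16311) = 109/32 + 1/622623492 = 16966490165/4980987936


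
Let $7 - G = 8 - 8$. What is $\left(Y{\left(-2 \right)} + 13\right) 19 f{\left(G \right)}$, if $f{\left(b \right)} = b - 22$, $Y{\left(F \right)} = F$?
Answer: $-3135$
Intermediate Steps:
$G = 7$ ($G = 7 - \left(8 - 8\right) = 7 - 0 = 7 + 0 = 7$)
$f{\left(b \right)} = -22 + b$
$\left(Y{\left(-2 \right)} + 13\right) 19 f{\left(G \right)} = \left(-2 + 13\right) 19 \left(-22 + 7\right) = 11 \cdot 19 \left(-15\right) = 209 \left(-15\right) = -3135$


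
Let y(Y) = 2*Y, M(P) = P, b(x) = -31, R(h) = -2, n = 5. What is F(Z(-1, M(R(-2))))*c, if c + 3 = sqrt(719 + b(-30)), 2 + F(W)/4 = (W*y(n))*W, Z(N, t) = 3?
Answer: -1056 + 1408*sqrt(43) ≈ 8176.9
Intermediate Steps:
F(W) = -8 + 40*W**2 (F(W) = -8 + 4*((W*(2*5))*W) = -8 + 4*((W*10)*W) = -8 + 4*((10*W)*W) = -8 + 4*(10*W**2) = -8 + 40*W**2)
c = -3 + 4*sqrt(43) (c = -3 + sqrt(719 - 31) = -3 + sqrt(688) = -3 + 4*sqrt(43) ≈ 23.230)
F(Z(-1, M(R(-2))))*c = (-8 + 40*3**2)*(-3 + 4*sqrt(43)) = (-8 + 40*9)*(-3 + 4*sqrt(43)) = (-8 + 360)*(-3 + 4*sqrt(43)) = 352*(-3 + 4*sqrt(43)) = -1056 + 1408*sqrt(43)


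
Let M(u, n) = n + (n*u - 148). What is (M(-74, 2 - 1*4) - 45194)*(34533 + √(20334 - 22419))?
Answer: -1560753468 - 45196*I*√2085 ≈ -1.5608e+9 - 2.0637e+6*I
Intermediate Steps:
M(u, n) = -148 + n + n*u (M(u, n) = n + (-148 + n*u) = -148 + n + n*u)
(M(-74, 2 - 1*4) - 45194)*(34533 + √(20334 - 22419)) = ((-148 + (2 - 1*4) + (2 - 1*4)*(-74)) - 45194)*(34533 + √(20334 - 22419)) = ((-148 + (2 - 4) + (2 - 4)*(-74)) - 45194)*(34533 + √(-2085)) = ((-148 - 2 - 2*(-74)) - 45194)*(34533 + I*√2085) = ((-148 - 2 + 148) - 45194)*(34533 + I*√2085) = (-2 - 45194)*(34533 + I*√2085) = -45196*(34533 + I*√2085) = -1560753468 - 45196*I*√2085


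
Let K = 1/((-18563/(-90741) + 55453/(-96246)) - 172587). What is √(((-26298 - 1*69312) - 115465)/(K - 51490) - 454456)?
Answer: 11*I*√39275017215748219463464468304244480690741/3233753525037911384 ≈ 674.13*I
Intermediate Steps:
K = -2911152762/502428203484019 (K = 1/((-18563*(-1/90741) + 55453*(-1/96246)) - 172587) = 1/((18563/90741 - 55453/96246) - 172587) = 1/(-1081748725/2911152762 - 172587) = 1/(-502428203484019/2911152762) = -2911152762/502428203484019 ≈ -5.7942e-6)
√(((-26298 - 1*69312) - 115465)/(K - 51490) - 454456) = √(((-26298 - 1*69312) - 115465)/(-2911152762/502428203484019 - 51490) - 454456) = √(((-26298 - 69312) - 115465)/(-25870028200303291072/502428203484019) - 454456) = √((-95610 - 115465)*(-502428203484019/25870028200303291072) - 454456) = √(-211075*(-502428203484019/25870028200303291072) - 454456) = √(106050033050389310425/25870028200303291072 - 454456) = √(-11756683485763982058106407/25870028200303291072) = 11*I*√39275017215748219463464468304244480690741/3233753525037911384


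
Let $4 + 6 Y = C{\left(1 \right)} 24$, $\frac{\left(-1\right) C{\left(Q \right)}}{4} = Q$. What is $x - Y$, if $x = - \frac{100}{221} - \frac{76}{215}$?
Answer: $\frac{2260862}{142545} \approx 15.861$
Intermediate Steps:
$x = - \frac{38296}{47515}$ ($x = \left(-100\right) \frac{1}{221} - \frac{76}{215} = - \frac{100}{221} - \frac{76}{215} = - \frac{38296}{47515} \approx -0.80598$)
$C{\left(Q \right)} = - 4 Q$
$Y = - \frac{50}{3}$ ($Y = - \frac{2}{3} + \frac{\left(-4\right) 1 \cdot 24}{6} = - \frac{2}{3} + \frac{\left(-4\right) 24}{6} = - \frac{2}{3} + \frac{1}{6} \left(-96\right) = - \frac{2}{3} - 16 = - \frac{50}{3} \approx -16.667$)
$x - Y = - \frac{38296}{47515} - - \frac{50}{3} = - \frac{38296}{47515} + \frac{50}{3} = \frac{2260862}{142545}$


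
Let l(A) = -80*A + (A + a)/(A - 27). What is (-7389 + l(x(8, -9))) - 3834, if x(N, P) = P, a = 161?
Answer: -94565/9 ≈ -10507.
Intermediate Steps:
l(A) = -80*A + (161 + A)/(-27 + A) (l(A) = -80*A + (A + 161)/(A - 27) = -80*A + (161 + A)/(-27 + A))
(-7389 + l(x(8, -9))) - 3834 = (-7389 + (161 - 80*(-9)² + 2161*(-9))/(-27 - 9)) - 3834 = (-7389 + (161 - 80*81 - 19449)/(-36)) - 3834 = (-7389 - (161 - 6480 - 19449)/36) - 3834 = (-7389 - 1/36*(-25768)) - 3834 = (-7389 + 6442/9) - 3834 = -60059/9 - 3834 = -94565/9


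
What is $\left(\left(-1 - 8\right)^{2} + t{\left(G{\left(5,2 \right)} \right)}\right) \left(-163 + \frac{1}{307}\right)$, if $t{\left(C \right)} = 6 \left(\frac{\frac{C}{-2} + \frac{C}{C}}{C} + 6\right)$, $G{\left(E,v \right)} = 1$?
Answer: $- \frac{6004800}{307} \approx -19560.0$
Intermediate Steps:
$t{\left(C \right)} = 36 + \frac{6 \left(1 - \frac{C}{2}\right)}{C}$ ($t{\left(C \right)} = 6 \left(\frac{C \left(- \frac{1}{2}\right) + 1}{C} + 6\right) = 6 \left(\frac{- \frac{C}{2} + 1}{C} + 6\right) = 6 \left(\frac{1 - \frac{C}{2}}{C} + 6\right) = 6 \left(6 + \frac{1 - \frac{C}{2}}{C}\right) = 36 + \frac{6 \left(1 - \frac{C}{2}\right)}{C}$)
$\left(\left(-1 - 8\right)^{2} + t{\left(G{\left(5,2 \right)} \right)}\right) \left(-163 + \frac{1}{307}\right) = \left(\left(-1 - 8\right)^{2} + \left(33 + \frac{6}{1}\right)\right) \left(-163 + \frac{1}{307}\right) = \left(\left(-9\right)^{2} + \left(33 + 6 \cdot 1\right)\right) \left(-163 + \frac{1}{307}\right) = \left(81 + \left(33 + 6\right)\right) \left(- \frac{50040}{307}\right) = \left(81 + 39\right) \left(- \frac{50040}{307}\right) = 120 \left(- \frac{50040}{307}\right) = - \frac{6004800}{307}$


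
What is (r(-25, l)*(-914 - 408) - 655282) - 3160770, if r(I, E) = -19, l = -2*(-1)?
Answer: -3790934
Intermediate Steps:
l = 2
(r(-25, l)*(-914 - 408) - 655282) - 3160770 = (-19*(-914 - 408) - 655282) - 3160770 = (-19*(-1322) - 655282) - 3160770 = (25118 - 655282) - 3160770 = -630164 - 3160770 = -3790934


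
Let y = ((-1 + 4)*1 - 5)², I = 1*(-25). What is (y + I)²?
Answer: 441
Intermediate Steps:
I = -25
y = 4 (y = (3*1 - 5)² = (3 - 5)² = (-2)² = 4)
(y + I)² = (4 - 25)² = (-21)² = 441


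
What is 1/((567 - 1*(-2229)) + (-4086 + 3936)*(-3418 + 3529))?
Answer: -1/13854 ≈ -7.2181e-5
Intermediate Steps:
1/((567 - 1*(-2229)) + (-4086 + 3936)*(-3418 + 3529)) = 1/((567 + 2229) - 150*111) = 1/(2796 - 16650) = 1/(-13854) = -1/13854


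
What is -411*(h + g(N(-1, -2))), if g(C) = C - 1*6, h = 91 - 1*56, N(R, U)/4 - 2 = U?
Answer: -11919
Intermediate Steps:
N(R, U) = 8 + 4*U
h = 35 (h = 91 - 56 = 35)
g(C) = -6 + C (g(C) = C - 6 = -6 + C)
-411*(h + g(N(-1, -2))) = -411*(35 + (-6 + (8 + 4*(-2)))) = -411*(35 + (-6 + (8 - 8))) = -411*(35 + (-6 + 0)) = -411*(35 - 6) = -411*29 = -11919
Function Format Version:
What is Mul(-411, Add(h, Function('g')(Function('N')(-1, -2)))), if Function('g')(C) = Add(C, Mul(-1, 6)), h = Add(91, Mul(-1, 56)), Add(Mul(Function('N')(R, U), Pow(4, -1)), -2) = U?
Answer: -11919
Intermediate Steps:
Function('N')(R, U) = Add(8, Mul(4, U))
h = 35 (h = Add(91, -56) = 35)
Function('g')(C) = Add(-6, C) (Function('g')(C) = Add(C, -6) = Add(-6, C))
Mul(-411, Add(h, Function('g')(Function('N')(-1, -2)))) = Mul(-411, Add(35, Add(-6, Add(8, Mul(4, -2))))) = Mul(-411, Add(35, Add(-6, Add(8, -8)))) = Mul(-411, Add(35, Add(-6, 0))) = Mul(-411, Add(35, -6)) = Mul(-411, 29) = -11919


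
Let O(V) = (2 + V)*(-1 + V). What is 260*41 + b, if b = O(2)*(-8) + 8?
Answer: 10636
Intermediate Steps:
O(V) = (-1 + V)*(2 + V)
b = -24 (b = (-2 + 2 + 2**2)*(-8) + 8 = (-2 + 2 + 4)*(-8) + 8 = 4*(-8) + 8 = -32 + 8 = -24)
260*41 + b = 260*41 - 24 = 10660 - 24 = 10636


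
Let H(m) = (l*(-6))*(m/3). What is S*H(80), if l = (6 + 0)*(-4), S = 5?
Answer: 19200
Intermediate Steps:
l = -24 (l = 6*(-4) = -24)
H(m) = 48*m (H(m) = (-24*(-6))*(m/3) = 144*(m*(⅓)) = 144*(m/3) = 48*m)
S*H(80) = 5*(48*80) = 5*3840 = 19200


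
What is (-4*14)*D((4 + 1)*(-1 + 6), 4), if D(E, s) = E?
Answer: -1400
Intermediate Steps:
(-4*14)*D((4 + 1)*(-1 + 6), 4) = (-4*14)*((4 + 1)*(-1 + 6)) = -280*5 = -56*25 = -1400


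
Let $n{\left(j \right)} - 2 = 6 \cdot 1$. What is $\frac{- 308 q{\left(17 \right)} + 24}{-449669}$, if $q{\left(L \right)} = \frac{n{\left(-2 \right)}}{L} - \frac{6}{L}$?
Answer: $\frac{208}{7644373} \approx 2.721 \cdot 10^{-5}$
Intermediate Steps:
$n{\left(j \right)} = 8$ ($n{\left(j \right)} = 2 + 6 \cdot 1 = 2 + 6 = 8$)
$q{\left(L \right)} = \frac{2}{L}$ ($q{\left(L \right)} = \frac{8}{L} - \frac{6}{L} = \frac{2}{L}$)
$\frac{- 308 q{\left(17 \right)} + 24}{-449669} = \frac{- 308 \cdot \frac{2}{17} + 24}{-449669} = \left(- 308 \cdot 2 \cdot \frac{1}{17} + 24\right) \left(- \frac{1}{449669}\right) = \left(\left(-308\right) \frac{2}{17} + 24\right) \left(- \frac{1}{449669}\right) = \left(- \frac{616}{17} + 24\right) \left(- \frac{1}{449669}\right) = \left(- \frac{208}{17}\right) \left(- \frac{1}{449669}\right) = \frac{208}{7644373}$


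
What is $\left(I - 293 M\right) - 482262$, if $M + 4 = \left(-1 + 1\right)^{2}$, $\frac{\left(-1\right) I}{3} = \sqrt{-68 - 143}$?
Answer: $-481090 - 3 i \sqrt{211} \approx -4.8109 \cdot 10^{5} - 43.578 i$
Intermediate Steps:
$I = - 3 i \sqrt{211}$ ($I = - 3 \sqrt{-68 - 143} = - 3 \sqrt{-211} = - 3 i \sqrt{211} \approx - 43.578 i$)
$M = -4$ ($M = -4 + \left(-1 + 1\right)^{2} = -4 + 0^{2} = -4 + 0 = -4$)
$\left(I - 293 M\right) - 482262 = \left(- 3 i \sqrt{211} - -1172\right) - 482262 = \left(- 3 i \sqrt{211} + 1172\right) - 482262 = \left(1172 - 3 i \sqrt{211}\right) - 482262 = -481090 - 3 i \sqrt{211}$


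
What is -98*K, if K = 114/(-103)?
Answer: 11172/103 ≈ 108.47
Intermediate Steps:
K = -114/103 (K = 114*(-1/103) = -114/103 ≈ -1.1068)
-98*K = -98*(-114/103) = 11172/103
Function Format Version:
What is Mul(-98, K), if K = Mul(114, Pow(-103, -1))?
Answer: Rational(11172, 103) ≈ 108.47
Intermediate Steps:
K = Rational(-114, 103) (K = Mul(114, Rational(-1, 103)) = Rational(-114, 103) ≈ -1.1068)
Mul(-98, K) = Mul(-98, Rational(-114, 103)) = Rational(11172, 103)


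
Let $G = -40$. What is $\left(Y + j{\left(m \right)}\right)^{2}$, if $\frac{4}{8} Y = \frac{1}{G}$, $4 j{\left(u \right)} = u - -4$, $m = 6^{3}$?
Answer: $\frac{1207801}{400} \approx 3019.5$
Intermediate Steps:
$m = 216$
$j{\left(u \right)} = 1 + \frac{u}{4}$ ($j{\left(u \right)} = \frac{u - -4}{4} = \frac{u + 4}{4} = \frac{4 + u}{4} = 1 + \frac{u}{4}$)
$Y = - \frac{1}{20}$ ($Y = \frac{2}{-40} = 2 \left(- \frac{1}{40}\right) = - \frac{1}{20} \approx -0.05$)
$\left(Y + j{\left(m \right)}\right)^{2} = \left(- \frac{1}{20} + \left(1 + \frac{1}{4} \cdot 216\right)\right)^{2} = \left(- \frac{1}{20} + \left(1 + 54\right)\right)^{2} = \left(- \frac{1}{20} + 55\right)^{2} = \left(\frac{1099}{20}\right)^{2} = \frac{1207801}{400}$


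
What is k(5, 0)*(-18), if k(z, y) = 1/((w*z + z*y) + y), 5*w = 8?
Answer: -9/4 ≈ -2.2500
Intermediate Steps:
w = 8/5 (w = (⅕)*8 = 8/5 ≈ 1.6000)
k(z, y) = 1/(y + 8*z/5 + y*z) (k(z, y) = 1/((8*z/5 + z*y) + y) = 1/((8*z/5 + y*z) + y) = 1/(y + 8*z/5 + y*z))
k(5, 0)*(-18) = (5/(5*0 + 8*5 + 5*0*5))*(-18) = (5/(0 + 40 + 0))*(-18) = (5/40)*(-18) = (5*(1/40))*(-18) = (⅛)*(-18) = -9/4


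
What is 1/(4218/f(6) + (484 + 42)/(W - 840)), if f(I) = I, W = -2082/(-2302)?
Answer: 965799/678351271 ≈ 0.0014237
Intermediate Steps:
W = 1041/1151 (W = -2082*(-1/2302) = 1041/1151 ≈ 0.90443)
1/(4218/f(6) + (484 + 42)/(W - 840)) = 1/(4218/6 + (484 + 42)/(1041/1151 - 840)) = 1/(4218*(1/6) + 526/(-965799/1151)) = 1/(703 + 526*(-1151/965799)) = 1/(703 - 605426/965799) = 1/(678351271/965799) = 965799/678351271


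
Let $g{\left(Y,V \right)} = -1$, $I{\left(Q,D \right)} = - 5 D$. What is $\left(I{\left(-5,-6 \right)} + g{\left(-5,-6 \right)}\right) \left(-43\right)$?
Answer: $-1247$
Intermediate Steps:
$\left(I{\left(-5,-6 \right)} + g{\left(-5,-6 \right)}\right) \left(-43\right) = \left(\left(-5\right) \left(-6\right) - 1\right) \left(-43\right) = \left(30 - 1\right) \left(-43\right) = 29 \left(-43\right) = -1247$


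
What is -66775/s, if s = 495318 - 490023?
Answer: -13355/1059 ≈ -12.611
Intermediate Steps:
s = 5295
-66775/s = -66775/5295 = -66775*1/5295 = -13355/1059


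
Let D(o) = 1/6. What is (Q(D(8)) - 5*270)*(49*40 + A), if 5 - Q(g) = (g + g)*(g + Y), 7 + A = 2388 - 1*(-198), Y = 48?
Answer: -37066987/6 ≈ -6.1778e+6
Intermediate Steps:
D(o) = ⅙
A = 2579 (A = -7 + (2388 - 1*(-198)) = -7 + (2388 + 198) = -7 + 2586 = 2579)
Q(g) = 5 - 2*g*(48 + g) (Q(g) = 5 - (g + g)*(g + 48) = 5 - 2*g*(48 + g))
(Q(D(8)) - 5*270)*(49*40 + A) = ((5 - 96*⅙ - 2*(⅙)²) - 5*270)*(49*40 + 2579) = ((5 - 16 - 2*1/36) - 1350)*(1960 + 2579) = ((5 - 16 - 1/18) - 1350)*4539 = (-199/18 - 1350)*4539 = -24499/18*4539 = -37066987/6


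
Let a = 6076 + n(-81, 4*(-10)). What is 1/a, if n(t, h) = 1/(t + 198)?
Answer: 117/710893 ≈ 0.00016458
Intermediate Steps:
n(t, h) = 1/(198 + t)
a = 710893/117 (a = 6076 + 1/(198 - 81) = 6076 + 1/117 = 710893/117 ≈ 6076.0)
1/a = 1/(710893/117) = 117/710893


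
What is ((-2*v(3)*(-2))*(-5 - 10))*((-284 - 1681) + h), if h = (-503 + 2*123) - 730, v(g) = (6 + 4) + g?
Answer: 2302560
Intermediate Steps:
v(g) = 10 + g
h = -987 (h = (-503 + 246) - 730 = -257 - 730 = -987)
((-2*v(3)*(-2))*(-5 - 10))*((-284 - 1681) + h) = ((-2*(10 + 3)*(-2))*(-5 - 10))*((-284 - 1681) - 987) = ((-2*13*(-2))*(-15))*(-1965 - 987) = (-26*(-2)*(-15))*(-2952) = (52*(-15))*(-2952) = -780*(-2952) = 2302560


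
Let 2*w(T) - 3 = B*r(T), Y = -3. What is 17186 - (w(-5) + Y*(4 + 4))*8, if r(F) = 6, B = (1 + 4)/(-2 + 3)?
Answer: 17246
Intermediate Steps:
B = 5 (B = 5/1 = 5*1 = 5)
w(T) = 33/2 (w(T) = 3/2 + (5*6)/2 = 3/2 + (1/2)*30 = 3/2 + 15 = 33/2)
17186 - (w(-5) + Y*(4 + 4))*8 = 17186 - (33/2 - 3*(4 + 4))*8 = 17186 - (33/2 - 3*8)*8 = 17186 - (33/2 - 24)*8 = 17186 - (-15)*8/2 = 17186 - 1*(-60) = 17186 + 60 = 17246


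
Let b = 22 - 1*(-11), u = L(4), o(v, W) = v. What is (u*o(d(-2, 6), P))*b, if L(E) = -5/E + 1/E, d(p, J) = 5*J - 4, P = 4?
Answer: -858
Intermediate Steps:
d(p, J) = -4 + 5*J
L(E) = -4/E (L(E) = -5/E + 1/E = -4/E)
u = -1 (u = -4/4 = -4*1/4 = -1)
b = 33 (b = 22 + 11 = 33)
(u*o(d(-2, 6), P))*b = -(-4 + 5*6)*33 = -(-4 + 30)*33 = -1*26*33 = -26*33 = -858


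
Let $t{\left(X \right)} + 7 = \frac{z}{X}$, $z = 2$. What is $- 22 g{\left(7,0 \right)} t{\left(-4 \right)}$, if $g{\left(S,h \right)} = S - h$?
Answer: $1155$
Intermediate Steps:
$t{\left(X \right)} = -7 + \frac{2}{X}$
$- 22 g{\left(7,0 \right)} t{\left(-4 \right)} = - 22 \left(7 - 0\right) \left(-7 + \frac{2}{-4}\right) = - 22 \left(7 + 0\right) \left(-7 + 2 \left(- \frac{1}{4}\right)\right) = \left(-22\right) 7 \left(-7 - \frac{1}{2}\right) = \left(-154\right) \left(- \frac{15}{2}\right) = 1155$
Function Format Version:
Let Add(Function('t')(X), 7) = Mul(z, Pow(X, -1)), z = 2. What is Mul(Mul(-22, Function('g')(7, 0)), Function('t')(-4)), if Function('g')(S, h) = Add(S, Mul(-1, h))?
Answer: 1155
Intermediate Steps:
Function('t')(X) = Add(-7, Mul(2, Pow(X, -1)))
Mul(Mul(-22, Function('g')(7, 0)), Function('t')(-4)) = Mul(Mul(-22, Add(7, Mul(-1, 0))), Add(-7, Mul(2, Pow(-4, -1)))) = Mul(Mul(-22, Add(7, 0)), Add(-7, Mul(2, Rational(-1, 4)))) = Mul(Mul(-22, 7), Add(-7, Rational(-1, 2))) = Mul(-154, Rational(-15, 2)) = 1155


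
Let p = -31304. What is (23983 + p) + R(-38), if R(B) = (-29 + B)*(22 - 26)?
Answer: -7053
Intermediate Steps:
R(B) = 116 - 4*B (R(B) = (-29 + B)*(-4) = 116 - 4*B)
(23983 + p) + R(-38) = (23983 - 31304) + (116 - 4*(-38)) = -7321 + (116 + 152) = -7321 + 268 = -7053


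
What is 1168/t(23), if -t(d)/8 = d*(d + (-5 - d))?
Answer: 146/115 ≈ 1.2696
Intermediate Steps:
t(d) = 40*d (t(d) = -8*d*(d + (-5 - d)) = -8*d*(-5) = -(-40)*d = 40*d)
1168/t(23) = 1168/((40*23)) = 1168/920 = 1168*(1/920) = 146/115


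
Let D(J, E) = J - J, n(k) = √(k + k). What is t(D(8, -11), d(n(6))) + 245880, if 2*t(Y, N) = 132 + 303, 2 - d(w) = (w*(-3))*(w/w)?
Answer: 492195/2 ≈ 2.4610e+5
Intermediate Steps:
n(k) = √2*√k (n(k) = √(2*k) = √2*√k)
d(w) = 2 + 3*w (d(w) = 2 - w*(-3)*w/w = 2 - (-3*w) = 2 - (-3)*w = 2 + 3*w)
D(J, E) = 0
t(Y, N) = 435/2 (t(Y, N) = (132 + 303)/2 = (½)*435 = 435/2)
t(D(8, -11), d(n(6))) + 245880 = 435/2 + 245880 = 492195/2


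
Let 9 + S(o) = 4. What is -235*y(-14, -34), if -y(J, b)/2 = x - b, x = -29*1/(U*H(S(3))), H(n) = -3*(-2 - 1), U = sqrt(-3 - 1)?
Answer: 15980 + 6815*I/9 ≈ 15980.0 + 757.22*I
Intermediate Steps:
S(o) = -5 (S(o) = -9 + 4 = -5)
U = 2*I (U = sqrt(-4) = 2*I ≈ 2.0*I)
H(n) = 9 (H(n) = -3*(-3) = 9)
x = 29*I/18 (x = -29*(-I/18) = -(-29)*I/18 = 29*I/18 ≈ 1.6111*I)
y(J, b) = 2*b - 29*I/9 (y(J, b) = -2*(29*I/18 - b) = -2*(-b + 29*I/18) = 2*b - 29*I/9)
-235*y(-14, -34) = -235*(2*(-34) - 29*I/9) = -235*(-68 - 29*I/9) = 15980 + 6815*I/9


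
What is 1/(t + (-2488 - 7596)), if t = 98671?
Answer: 1/88587 ≈ 1.1288e-5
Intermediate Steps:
1/(t + (-2488 - 7596)) = 1/(98671 + (-2488 - 7596)) = 1/(98671 - 10084) = 1/88587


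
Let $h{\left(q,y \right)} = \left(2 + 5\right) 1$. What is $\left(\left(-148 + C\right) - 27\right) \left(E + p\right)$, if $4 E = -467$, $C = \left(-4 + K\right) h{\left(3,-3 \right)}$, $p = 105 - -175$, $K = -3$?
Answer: $-36568$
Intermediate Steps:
$h{\left(q,y \right)} = 7$ ($h{\left(q,y \right)} = 7 \cdot 1 = 7$)
$p = 280$ ($p = 105 + 175 = 280$)
$C = -49$ ($C = \left(-4 - 3\right) 7 = \left(-7\right) 7 = -49$)
$E = - \frac{467}{4}$ ($E = \frac{1}{4} \left(-467\right) = - \frac{467}{4} \approx -116.75$)
$\left(\left(-148 + C\right) - 27\right) \left(E + p\right) = \left(\left(-148 - 49\right) - 27\right) \left(- \frac{467}{4} + 280\right) = \left(-197 - 27\right) \frac{653}{4} = \left(-224\right) \frac{653}{4} = -36568$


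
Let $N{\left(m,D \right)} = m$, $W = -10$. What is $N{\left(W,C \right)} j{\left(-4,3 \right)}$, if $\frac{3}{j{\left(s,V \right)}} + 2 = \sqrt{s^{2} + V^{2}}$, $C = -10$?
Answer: $-10$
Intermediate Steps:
$j{\left(s,V \right)} = \frac{3}{-2 + \sqrt{V^{2} + s^{2}}}$ ($j{\left(s,V \right)} = \frac{3}{-2 + \sqrt{s^{2} + V^{2}}} = \frac{3}{-2 + \sqrt{V^{2} + s^{2}}}$)
$N{\left(W,C \right)} j{\left(-4,3 \right)} = - 10 \frac{3}{-2 + \sqrt{3^{2} + \left(-4\right)^{2}}} = - 10 \frac{3}{-2 + \sqrt{9 + 16}} = - 10 \frac{3}{-2 + \sqrt{25}} = - 10 \frac{3}{-2 + 5} = - 10 \cdot \frac{3}{3} = - 10 \cdot 3 \cdot \frac{1}{3} = \left(-10\right) 1 = -10$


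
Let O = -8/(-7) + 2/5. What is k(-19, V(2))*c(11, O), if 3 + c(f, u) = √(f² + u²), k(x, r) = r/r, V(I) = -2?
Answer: -3 + √151141/35 ≈ 8.1077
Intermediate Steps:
k(x, r) = 1
O = 54/35 (O = -8*(-⅐) + 2*(⅕) = 8/7 + ⅖ = 54/35 ≈ 1.5429)
c(f, u) = -3 + √(f² + u²)
k(-19, V(2))*c(11, O) = 1*(-3 + √(11² + (54/35)²)) = 1*(-3 + √(121 + 2916/1225)) = 1*(-3 + √(151141/1225)) = 1*(-3 + √151141/35) = -3 + √151141/35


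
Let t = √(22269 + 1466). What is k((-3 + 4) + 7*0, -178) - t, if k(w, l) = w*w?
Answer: 1 - √23735 ≈ -153.06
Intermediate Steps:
k(w, l) = w²
t = √23735 ≈ 154.06
k((-3 + 4) + 7*0, -178) - t = ((-3 + 4) + 7*0)² - √23735 = (1 + 0)² - √23735 = 1² - √23735 = 1 - √23735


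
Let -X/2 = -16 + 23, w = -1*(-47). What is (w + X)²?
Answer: 1089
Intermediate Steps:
w = 47
X = -14 (X = -2*(-16 + 23) = -2*7 = -14)
(w + X)² = (47 - 14)² = 33² = 1089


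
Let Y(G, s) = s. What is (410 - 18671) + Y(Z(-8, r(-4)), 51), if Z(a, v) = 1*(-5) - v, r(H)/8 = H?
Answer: -18210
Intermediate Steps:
r(H) = 8*H
Z(a, v) = -5 - v
(410 - 18671) + Y(Z(-8, r(-4)), 51) = (410 - 18671) + 51 = -18261 + 51 = -18210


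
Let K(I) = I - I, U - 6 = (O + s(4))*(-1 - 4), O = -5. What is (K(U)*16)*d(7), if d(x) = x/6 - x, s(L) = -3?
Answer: 0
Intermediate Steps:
d(x) = -5*x/6 (d(x) = x*(1/6) - x = x/6 - x = -5*x/6)
U = 46 (U = 6 + (-5 - 3)*(-1 - 4) = 6 - 8*(-5) = 6 + 40 = 46)
K(I) = 0
(K(U)*16)*d(7) = (0*16)*(-5/6*7) = 0*(-35/6) = 0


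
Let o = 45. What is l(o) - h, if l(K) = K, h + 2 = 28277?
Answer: -28230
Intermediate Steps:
h = 28275 (h = -2 + 28277 = 28275)
l(o) - h = 45 - 1*28275 = 45 - 28275 = -28230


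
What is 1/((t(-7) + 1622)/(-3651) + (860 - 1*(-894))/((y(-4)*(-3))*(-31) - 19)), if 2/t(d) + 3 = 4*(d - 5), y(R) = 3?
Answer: 24206130/152544677 ≈ 0.15868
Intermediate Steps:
t(d) = 2/(-23 + 4*d) (t(d) = 2/(-3 + 4*(d - 5)) = 2/(-3 + 4*(-5 + d)) = 2/(-3 + (-20 + 4*d)) = 2/(-23 + 4*d))
1/((t(-7) + 1622)/(-3651) + (860 - 1*(-894))/((y(-4)*(-3))*(-31) - 19)) = 1/((2/(-23 + 4*(-7)) + 1622)/(-3651) + (860 - 1*(-894))/((3*(-3))*(-31) - 19)) = 1/((2/(-23 - 28) + 1622)*(-1/3651) + (860 + 894)/(-9*(-31) - 19)) = 1/((2/(-51) + 1622)*(-1/3651) + 1754/(279 - 19)) = 1/((2*(-1/51) + 1622)*(-1/3651) + 1754/260) = 1/((-2/51 + 1622)*(-1/3651) + 1754*(1/260)) = 1/((82720/51)*(-1/3651) + 877/130) = 1/(-82720/186201 + 877/130) = 1/(152544677/24206130) = 24206130/152544677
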